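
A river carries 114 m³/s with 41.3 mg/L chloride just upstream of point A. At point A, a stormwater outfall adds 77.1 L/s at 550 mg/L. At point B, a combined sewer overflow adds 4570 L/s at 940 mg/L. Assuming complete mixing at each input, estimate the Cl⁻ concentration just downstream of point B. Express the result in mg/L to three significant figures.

76.2 mg/L

77.1 L/s = 0.0771 m³/s.
After input A: C = (114·41.3 + 0.0771·550) / 114.1 = 41.64 mg/L.
4570 L/s = 4.57 m³/s.
After input B: C = (114.1·41.64 + 4.57·940) / 118.6 = 76.25 mg/L.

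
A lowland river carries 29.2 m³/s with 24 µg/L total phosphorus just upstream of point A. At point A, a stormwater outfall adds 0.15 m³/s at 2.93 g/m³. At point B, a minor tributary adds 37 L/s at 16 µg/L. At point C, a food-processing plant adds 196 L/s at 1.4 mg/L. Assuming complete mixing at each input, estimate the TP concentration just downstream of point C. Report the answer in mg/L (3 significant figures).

24 µg/L = 0.024 mg/L.
After input A: C = (29.2·0.024 + 0.15·2.93) / 29.35 = 0.03885 mg/L.
37 L/s = 0.037 m³/s.
16 µg/L = 0.016 mg/L.
After input B: C = (29.35·0.03885 + 0.037·0.016) / 29.39 = 0.03882 mg/L.
196 L/s = 0.196 m³/s.
After input C: C = (29.39·0.03882 + 0.196·1.4) / 29.58 = 0.04784 mg/L.

0.0478 mg/L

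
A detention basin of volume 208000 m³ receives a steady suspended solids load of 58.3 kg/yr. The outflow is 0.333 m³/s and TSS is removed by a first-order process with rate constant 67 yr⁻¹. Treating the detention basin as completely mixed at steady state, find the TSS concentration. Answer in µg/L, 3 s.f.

Outflow Q = 0.333 m³/s × 3.156e+07 s/yr = 1.051e+07 m³/yr.
Steady-state CSTR mass balance: W = Q·C + k·V·C, so C = W/(Q + kV).
Q + kV = 1.051e+07 + 67·208000 = 2.444e+07 m³/yr.
C = 58.3/2.444e+07 = 2.385e-06 kg/m³ = 0.002385 mg/L = 2.385 µg/L.

2.38 µg/L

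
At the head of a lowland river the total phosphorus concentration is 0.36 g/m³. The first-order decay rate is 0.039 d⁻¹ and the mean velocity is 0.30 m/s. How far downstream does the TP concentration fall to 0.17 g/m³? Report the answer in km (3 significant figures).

499 km

From C = C₀·e^(−kt), t = ln(C₀/C)/k = ln(0.36/0.17)/0.039 = 0.7503/0.039 = 19.24 d.
Distance = v·t = 0.30 m/s × 1.662e+06 s = 4.987e+05 m = 498.7 km.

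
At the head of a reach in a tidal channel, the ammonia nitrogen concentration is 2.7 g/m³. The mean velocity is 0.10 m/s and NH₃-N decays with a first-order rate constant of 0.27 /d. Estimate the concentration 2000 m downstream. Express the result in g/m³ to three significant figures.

2.54 g/m³

Travel time t = 2000 m / 0.10 m/s = 2000/0.10 = 2e+04 s = 0.2315 d.
First-order decay: C = 2.7·exp(−0.27·0.2315) = 2.7·0.9394 = 2.536 g/m³.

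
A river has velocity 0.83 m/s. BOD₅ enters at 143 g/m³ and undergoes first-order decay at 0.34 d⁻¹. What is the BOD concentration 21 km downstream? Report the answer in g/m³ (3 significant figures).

129 g/m³

Travel time t = 21 km / 0.83 m/s = 2.1e+04/0.83 = 2.53e+04 s = 0.2928 d.
First-order decay: C = 143·exp(−0.34·0.2928) = 143·0.9052 = 129.4 g/m³.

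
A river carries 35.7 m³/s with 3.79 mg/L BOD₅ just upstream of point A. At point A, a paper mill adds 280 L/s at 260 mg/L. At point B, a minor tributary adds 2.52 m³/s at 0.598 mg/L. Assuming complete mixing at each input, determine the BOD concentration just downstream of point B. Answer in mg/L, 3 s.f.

280 L/s = 0.28 m³/s.
After input A: C = (35.7·3.79 + 0.28·260) / 35.98 = 5.784 mg/L.
After input B: C = (35.98·5.784 + 2.52·0.598) / 38.5 = 5.444 mg/L.

5.44 mg/L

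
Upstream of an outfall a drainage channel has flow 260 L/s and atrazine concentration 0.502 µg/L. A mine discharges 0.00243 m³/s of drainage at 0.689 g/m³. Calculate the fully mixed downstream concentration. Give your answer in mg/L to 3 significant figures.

260 L/s = 0.26 m³/s.
0.502 µg/L = 0.000502 mg/L.
Flow-weighted mixing gives C = (0.00243·0.689 + 0.26·0.000502) / (0.00243 + 0.26) = 0.001805/0.2624 = 0.006877 mg/L.

0.00688 mg/L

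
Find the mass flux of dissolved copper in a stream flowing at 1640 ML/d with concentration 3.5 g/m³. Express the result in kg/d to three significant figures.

5740 kg/d

1640 ML/d = 18.98 m³/s.
Mass flux = Q·C = 18.98 m³/s × 3.5 g/m³ = 66.44 g/s.
= 66.44 g/s × 86.4 = 5740 kg/d.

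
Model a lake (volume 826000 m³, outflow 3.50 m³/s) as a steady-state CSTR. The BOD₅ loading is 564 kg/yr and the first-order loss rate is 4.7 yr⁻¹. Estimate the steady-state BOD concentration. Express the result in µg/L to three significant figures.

4.93 µg/L

Outflow Q = 3.50 m³/s × 3.156e+07 s/yr = 1.105e+08 m³/yr.
Steady-state CSTR mass balance: W = Q·C + k·V·C, so C = W/(Q + kV).
Q + kV = 1.105e+08 + 4.7·826000 = 1.143e+08 m³/yr.
C = 564/1.143e+08 = 4.933e-06 kg/m³ = 0.004933 mg/L = 4.933 µg/L.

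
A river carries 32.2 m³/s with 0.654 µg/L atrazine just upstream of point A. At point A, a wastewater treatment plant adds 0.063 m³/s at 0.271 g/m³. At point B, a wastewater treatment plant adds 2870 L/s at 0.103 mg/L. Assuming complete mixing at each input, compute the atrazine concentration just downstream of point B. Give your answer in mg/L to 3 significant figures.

0.00950 mg/L

0.654 µg/L = 0.000654 mg/L.
After input A: C = (32.2·0.000654 + 0.063·0.271) / 32.26 = 0.001182 mg/L.
2870 L/s = 2.87 m³/s.
After input B: C = (32.26·0.001182 + 2.87·0.103) / 35.13 = 0.009499 mg/L.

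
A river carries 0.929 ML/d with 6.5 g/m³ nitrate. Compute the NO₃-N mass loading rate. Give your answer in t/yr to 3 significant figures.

2.21 t/yr

0.929 ML/d = 0.01075 m³/s.
Mass flux = Q·C = 0.01075 m³/s × 6.5 g/m³ = 0.06989 g/s.
= 0.06989 g/s × 31.56 = 2.206 t/yr.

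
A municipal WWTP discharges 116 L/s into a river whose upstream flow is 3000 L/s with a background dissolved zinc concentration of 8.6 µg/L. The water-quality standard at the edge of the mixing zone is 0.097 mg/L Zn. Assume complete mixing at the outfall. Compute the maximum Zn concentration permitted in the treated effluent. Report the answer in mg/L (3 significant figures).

2.38 mg/L

116 L/s = 0.116 m³/s.
3000 L/s = 3 m³/s.
8.6 µg/L = 0.0086 mg/L.
Mass balance: 0.097·3.116 = 0.116·Cₑ + 3·0.0086.
Cₑ = (0.3023 − 0.0258) / 0.116 = 2.383 mg/L.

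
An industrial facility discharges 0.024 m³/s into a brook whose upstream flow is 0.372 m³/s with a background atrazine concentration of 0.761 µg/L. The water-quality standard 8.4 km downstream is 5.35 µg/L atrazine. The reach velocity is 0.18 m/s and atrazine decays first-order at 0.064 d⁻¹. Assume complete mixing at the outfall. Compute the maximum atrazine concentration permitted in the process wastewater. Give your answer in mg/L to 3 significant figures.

0.761 µg/L = 0.000761 mg/L.
5.35 µg/L = 0.00535 mg/L.
Travel time to the compliance point: t = 8400/0.18 = 4.667e+04 s = 0.5401 d; decay factor exp(−0.064·0.5401) = 0.966.
So the concentration just after mixing may be at most 0.00535/0.966 = 0.005538 mg/L.
Mass balance: 0.005538·0.396 = 0.024·Cₑ + 0.372·0.000761.
Cₑ = (0.002193 − 0.0002831) / 0.024 = 0.07958 mg/L.

0.0796 mg/L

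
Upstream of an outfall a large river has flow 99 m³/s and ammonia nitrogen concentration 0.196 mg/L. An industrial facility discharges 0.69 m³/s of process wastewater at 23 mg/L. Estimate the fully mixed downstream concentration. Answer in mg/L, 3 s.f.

0.354 mg/L

Flow-weighted mixing gives C = (0.69·23 + 99·0.196) / (0.69 + 99) = 35.27/99.69 = 0.3538 mg/L.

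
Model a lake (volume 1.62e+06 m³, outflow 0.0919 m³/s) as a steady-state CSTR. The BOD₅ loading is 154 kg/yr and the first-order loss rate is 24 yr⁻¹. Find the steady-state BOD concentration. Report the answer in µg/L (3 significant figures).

Outflow Q = 0.0919 m³/s × 3.156e+07 s/yr = 2.9e+06 m³/yr.
Steady-state CSTR mass balance: W = Q·C + k·V·C, so C = W/(Q + kV).
Q + kV = 2.9e+06 + 24·1.62e+06 = 4.178e+07 m³/yr.
C = 154/4.178e+07 = 3.686e-06 kg/m³ = 0.003686 mg/L = 3.686 µg/L.

3.69 µg/L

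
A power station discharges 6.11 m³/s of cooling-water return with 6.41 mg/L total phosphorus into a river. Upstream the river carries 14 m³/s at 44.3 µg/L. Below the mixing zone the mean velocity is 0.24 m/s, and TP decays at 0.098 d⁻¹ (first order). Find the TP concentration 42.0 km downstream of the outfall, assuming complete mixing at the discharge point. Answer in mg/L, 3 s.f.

1.62 mg/L

44.3 µg/L = 0.0443 mg/L.
After complete mixing, C₀ = (6.11·6.41 + 14·0.0443) / 20.11 = 1.978 mg/L.
Travel time t = 4.2e+04 m / 0.24 m/s = 1.75e+05 s = 2.025 d.
C = 1.978·exp(−0.098·2.025) = 1.978·0.82 = 1.622 mg/L.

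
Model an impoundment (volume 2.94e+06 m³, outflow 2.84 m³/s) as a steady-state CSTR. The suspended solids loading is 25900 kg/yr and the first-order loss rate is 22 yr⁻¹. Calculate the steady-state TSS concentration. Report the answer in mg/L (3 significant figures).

0.168 mg/L

Outflow Q = 2.84 m³/s × 3.156e+07 s/yr = 8.962e+07 m³/yr.
Steady-state CSTR mass balance: W = Q·C + k·V·C, so C = W/(Q + kV).
Q + kV = 8.962e+07 + 22·2.94e+06 = 1.543e+08 m³/yr.
C = 25900/1.543e+08 = 0.0001679 kg/m³ = 0.1679 mg/L.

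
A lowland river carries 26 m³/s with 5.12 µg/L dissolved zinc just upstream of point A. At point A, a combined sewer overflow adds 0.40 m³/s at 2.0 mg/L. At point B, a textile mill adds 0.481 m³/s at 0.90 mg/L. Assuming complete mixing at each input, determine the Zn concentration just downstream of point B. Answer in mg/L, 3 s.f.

0.0508 mg/L

5.12 µg/L = 0.00512 mg/L.
After input A: C = (26·0.00512 + 0.4·2) / 26.4 = 0.03535 mg/L.
After input B: C = (26.4·0.03535 + 0.481·0.9) / 26.88 = 0.05082 mg/L.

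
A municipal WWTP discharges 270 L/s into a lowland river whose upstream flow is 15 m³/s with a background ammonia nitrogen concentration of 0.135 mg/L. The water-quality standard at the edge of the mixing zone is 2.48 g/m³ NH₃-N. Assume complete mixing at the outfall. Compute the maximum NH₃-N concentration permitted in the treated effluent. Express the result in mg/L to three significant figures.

270 L/s = 0.27 m³/s.
Mass balance: 2.48·15.27 = 0.27·Cₑ + 15·0.135.
Cₑ = (37.87 − 2.025) / 0.27 = 132.8 mg/L.

133 mg/L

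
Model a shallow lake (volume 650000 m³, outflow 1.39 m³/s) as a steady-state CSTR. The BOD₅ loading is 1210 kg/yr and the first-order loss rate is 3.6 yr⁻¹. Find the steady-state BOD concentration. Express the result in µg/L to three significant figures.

26.2 µg/L

Outflow Q = 1.39 m³/s × 3.156e+07 s/yr = 4.387e+07 m³/yr.
Steady-state CSTR mass balance: W = Q·C + k·V·C, so C = W/(Q + kV).
Q + kV = 4.387e+07 + 3.6·650000 = 4.621e+07 m³/yr.
C = 1210/4.621e+07 = 2.619e-05 kg/m³ = 0.02619 mg/L = 26.19 µg/L.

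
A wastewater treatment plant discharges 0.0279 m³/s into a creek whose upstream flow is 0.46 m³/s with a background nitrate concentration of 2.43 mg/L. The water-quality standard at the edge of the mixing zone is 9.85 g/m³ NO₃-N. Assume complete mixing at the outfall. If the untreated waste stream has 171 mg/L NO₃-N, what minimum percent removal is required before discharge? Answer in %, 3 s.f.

Mass balance: 9.85·0.4879 = 0.0279·Cₑ + 0.46·2.43.
Cₑ = (4.806 − 1.118) / 0.0279 = 132.2 mg/L.
Required removal = 1 − 132.2/171 = 22.7 %.

22.7 %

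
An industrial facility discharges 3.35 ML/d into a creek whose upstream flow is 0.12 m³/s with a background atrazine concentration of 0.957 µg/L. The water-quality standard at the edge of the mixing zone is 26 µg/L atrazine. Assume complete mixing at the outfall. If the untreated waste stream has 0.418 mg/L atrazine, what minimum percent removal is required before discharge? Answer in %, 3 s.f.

75.2 %

3.35 ML/d = 0.03877 m³/s.
0.957 µg/L = 0.000957 mg/L.
26 µg/L = 0.026 mg/L.
Mass balance: 0.026·0.1588 = 0.03877·Cₑ + 0.12·0.000957.
Cₑ = (0.004128 − 0.0001148) / 0.03877 = 0.1035 mg/L.
Required removal = 1 − 0.1035/0.418 = 75.24 %.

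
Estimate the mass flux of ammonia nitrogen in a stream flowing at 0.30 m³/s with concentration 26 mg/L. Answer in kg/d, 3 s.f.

674 kg/d

Mass flux = Q·C = 0.3 m³/s × 26 g/m³ = 7.8 g/s.
= 7.8 g/s × 86.4 = 673.9 kg/d.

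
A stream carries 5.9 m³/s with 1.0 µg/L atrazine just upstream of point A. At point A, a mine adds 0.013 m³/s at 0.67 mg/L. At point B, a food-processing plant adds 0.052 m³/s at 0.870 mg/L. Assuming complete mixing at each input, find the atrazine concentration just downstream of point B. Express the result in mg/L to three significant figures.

0.0100 mg/L

1.0 µg/L = 0.001 mg/L.
After input A: C = (5.9·0.001 + 0.013·0.67) / 5.913 = 0.002471 mg/L.
After input B: C = (5.913·0.002471 + 0.052·0.87) / 5.965 = 0.01003 mg/L.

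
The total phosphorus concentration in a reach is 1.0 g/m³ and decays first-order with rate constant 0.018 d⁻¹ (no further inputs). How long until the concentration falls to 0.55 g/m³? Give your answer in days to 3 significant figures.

33.2 d

t = ln(C₀/C)/k = ln(1.0/0.55)/0.018 = 0.5978/0.018 = 33.21 d.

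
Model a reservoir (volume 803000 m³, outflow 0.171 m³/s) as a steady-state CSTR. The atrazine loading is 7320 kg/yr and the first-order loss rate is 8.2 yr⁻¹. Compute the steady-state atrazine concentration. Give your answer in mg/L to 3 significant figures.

0.611 mg/L

Outflow Q = 0.171 m³/s × 3.156e+07 s/yr = 5.396e+06 m³/yr.
Steady-state CSTR mass balance: W = Q·C + k·V·C, so C = W/(Q + kV).
Q + kV = 5.396e+06 + 8.2·803000 = 1.198e+07 m³/yr.
C = 7320/1.198e+07 = 0.000611 kg/m³ = 0.611 mg/L.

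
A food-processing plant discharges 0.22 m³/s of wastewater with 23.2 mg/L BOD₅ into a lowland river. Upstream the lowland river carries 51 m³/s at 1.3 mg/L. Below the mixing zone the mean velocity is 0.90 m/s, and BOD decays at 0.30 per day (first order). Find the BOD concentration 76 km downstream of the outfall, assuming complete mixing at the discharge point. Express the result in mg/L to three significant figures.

1.04 mg/L

After complete mixing, C₀ = (0.22·23.2 + 51·1.3) / 51.22 = 1.394 mg/L.
Travel time t = 7.6e+04 m / 0.90 m/s = 8.444e+04 s = 0.9774 d.
C = 1.394·exp(−0.30·0.9774) = 1.394·0.7459 = 1.04 mg/L.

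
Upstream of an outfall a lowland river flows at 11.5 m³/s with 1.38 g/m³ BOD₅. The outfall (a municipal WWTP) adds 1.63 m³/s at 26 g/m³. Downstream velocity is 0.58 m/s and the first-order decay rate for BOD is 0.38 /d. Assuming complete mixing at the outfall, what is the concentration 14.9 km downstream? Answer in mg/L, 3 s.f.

3.96 mg/L

After complete mixing, C₀ = (1.63·26 + 11.5·1.38) / 13.13 = 4.436 mg/L.
Travel time t = 1.49e+04 m / 0.58 m/s = 2.569e+04 s = 0.2973 d.
C = 4.436·exp(−0.38·0.2973) = 4.436·0.8932 = 3.962 mg/L.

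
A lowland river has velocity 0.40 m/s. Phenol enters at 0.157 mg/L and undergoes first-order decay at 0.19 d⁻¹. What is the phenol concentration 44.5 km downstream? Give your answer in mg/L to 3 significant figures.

0.123 mg/L

Travel time t = 44.5 km / 0.40 m/s = 4.45e+04/0.40 = 1.112e+05 s = 1.288 d.
First-order decay: C = 0.157·exp(−0.19·1.288) = 0.157·0.783 = 0.1229 mg/L.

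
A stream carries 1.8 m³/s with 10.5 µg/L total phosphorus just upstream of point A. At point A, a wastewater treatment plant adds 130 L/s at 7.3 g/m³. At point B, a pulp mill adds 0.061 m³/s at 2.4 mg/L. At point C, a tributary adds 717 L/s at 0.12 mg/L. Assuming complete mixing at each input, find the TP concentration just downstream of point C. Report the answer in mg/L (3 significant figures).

10.5 µg/L = 0.0105 mg/L.
130 L/s = 0.13 m³/s.
After input A: C = (1.8·0.0105 + 0.13·7.3) / 1.93 = 0.5015 mg/L.
After input B: C = (1.93·0.5015 + 0.061·2.4) / 1.991 = 0.5597 mg/L.
717 L/s = 0.717 m³/s.
After input C: C = (1.991·0.5597 + 0.717·0.12) / 2.708 = 0.4433 mg/L.

0.443 mg/L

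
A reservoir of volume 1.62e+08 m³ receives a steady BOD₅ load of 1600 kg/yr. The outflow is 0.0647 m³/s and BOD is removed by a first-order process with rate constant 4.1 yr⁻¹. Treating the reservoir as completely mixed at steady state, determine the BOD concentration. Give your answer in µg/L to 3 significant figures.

Outflow Q = 0.0647 m³/s × 3.156e+07 s/yr = 2.042e+06 m³/yr.
Steady-state CSTR mass balance: W = Q·C + k·V·C, so C = W/(Q + kV).
Q + kV = 2.042e+06 + 4.1·1.62e+08 = 6.662e+08 m³/yr.
C = 1600/6.662e+08 = 2.402e-06 kg/m³ = 0.002402 mg/L = 2.402 µg/L.

2.40 µg/L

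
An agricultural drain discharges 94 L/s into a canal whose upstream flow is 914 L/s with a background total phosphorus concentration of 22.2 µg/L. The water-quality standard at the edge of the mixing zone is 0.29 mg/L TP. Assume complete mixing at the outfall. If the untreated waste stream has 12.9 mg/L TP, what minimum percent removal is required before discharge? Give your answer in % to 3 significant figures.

77.6 %

94 L/s = 0.094 m³/s.
914 L/s = 0.914 m³/s.
22.2 µg/L = 0.0222 mg/L.
Mass balance: 0.29·1.008 = 0.094·Cₑ + 0.914·0.0222.
Cₑ = (0.2923 − 0.02029) / 0.094 = 2.894 mg/L.
Required removal = 1 − 2.894/12.9 = 77.57 %.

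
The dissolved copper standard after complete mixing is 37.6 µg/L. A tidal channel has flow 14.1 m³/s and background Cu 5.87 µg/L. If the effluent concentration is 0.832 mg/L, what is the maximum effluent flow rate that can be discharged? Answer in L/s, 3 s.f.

5.87 µg/L = 0.00587 mg/L.
37.6 µg/L = 0.0376 mg/L.
Mass balance at complete mixing: C_std·(Q_w + Q_r) = Q_w·C_e + Q_r·C_b.
Rearranging, Q_w = Q_r·(C_std − C_b)/(C_e − C_std) = 14.1·(0.0376 − 0.00587) / (0.832 − 0.0376) = 0.5632 m³/s.
= 563.2 L/s.

563 L/s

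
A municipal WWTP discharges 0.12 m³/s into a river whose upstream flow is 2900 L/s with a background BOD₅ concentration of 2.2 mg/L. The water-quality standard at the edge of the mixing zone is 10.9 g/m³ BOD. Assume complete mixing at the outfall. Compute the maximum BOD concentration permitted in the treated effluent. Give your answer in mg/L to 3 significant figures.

2900 L/s = 2.9 m³/s.
Mass balance: 10.9·3.02 = 0.12·Cₑ + 2.9·2.2.
Cₑ = (32.92 − 6.38) / 0.12 = 221.2 mg/L.

221 mg/L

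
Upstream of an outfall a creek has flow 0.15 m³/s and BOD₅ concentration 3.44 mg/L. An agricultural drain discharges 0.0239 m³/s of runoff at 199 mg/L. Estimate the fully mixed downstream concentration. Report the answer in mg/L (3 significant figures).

30.3 mg/L

Flow-weighted mixing gives C = (0.0239·199 + 0.15·3.44) / (0.0239 + 0.15) = 5.272/0.1739 = 30.32 mg/L.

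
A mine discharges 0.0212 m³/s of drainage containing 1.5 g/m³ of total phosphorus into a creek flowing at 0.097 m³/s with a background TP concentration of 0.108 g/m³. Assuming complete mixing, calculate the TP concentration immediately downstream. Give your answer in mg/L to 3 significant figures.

0.358 mg/L

Flow-weighted mixing gives C = (0.0212·1.5 + 0.097·0.108) / (0.0212 + 0.097) = 0.04228/0.1182 = 0.3577 mg/L.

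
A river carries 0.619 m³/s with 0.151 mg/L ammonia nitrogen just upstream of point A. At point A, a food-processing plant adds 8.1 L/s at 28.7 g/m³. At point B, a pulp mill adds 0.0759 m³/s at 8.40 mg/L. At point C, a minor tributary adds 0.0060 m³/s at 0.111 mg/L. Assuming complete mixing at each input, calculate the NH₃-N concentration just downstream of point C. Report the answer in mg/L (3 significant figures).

1.36 mg/L

8.1 L/s = 0.0081 m³/s.
After input A: C = (0.619·0.151 + 0.0081·28.7) / 0.6271 = 0.5198 mg/L.
After input B: C = (0.6271·0.5198 + 0.0759·8.4) / 0.703 = 1.371 mg/L.
After input C: C = (0.703·1.371 + 0.006·0.111) / 0.709 = 1.36 mg/L.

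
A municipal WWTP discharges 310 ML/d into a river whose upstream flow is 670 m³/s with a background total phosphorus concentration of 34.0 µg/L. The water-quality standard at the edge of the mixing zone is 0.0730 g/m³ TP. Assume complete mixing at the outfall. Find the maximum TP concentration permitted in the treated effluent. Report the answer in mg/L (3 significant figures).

310 ML/d = 3.588 m³/s.
34.0 µg/L = 0.034 mg/L.
Mass balance: 0.073·673.6 = 3.588·Cₑ + 670·0.034.
Cₑ = (49.17 − 22.78) / 3.588 = 7.356 mg/L.

7.36 mg/L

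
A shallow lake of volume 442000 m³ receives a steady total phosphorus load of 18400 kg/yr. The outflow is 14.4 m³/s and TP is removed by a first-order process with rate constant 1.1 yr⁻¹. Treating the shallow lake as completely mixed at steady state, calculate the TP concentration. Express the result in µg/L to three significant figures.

40.4 µg/L

Outflow Q = 14.4 m³/s × 3.156e+07 s/yr = 4.544e+08 m³/yr.
Steady-state CSTR mass balance: W = Q·C + k·V·C, so C = W/(Q + kV).
Q + kV = 4.544e+08 + 1.1·442000 = 4.549e+08 m³/yr.
C = 18400/4.549e+08 = 4.045e-05 kg/m³ = 0.04045 mg/L = 40.45 µg/L.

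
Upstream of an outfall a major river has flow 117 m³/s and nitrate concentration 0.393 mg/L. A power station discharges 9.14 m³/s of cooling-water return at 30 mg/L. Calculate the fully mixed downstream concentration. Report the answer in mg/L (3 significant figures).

2.54 mg/L

Flow-weighted mixing gives C = (9.14·30 + 117·0.393) / (9.14 + 117) = 320.2/126.1 = 2.538 mg/L.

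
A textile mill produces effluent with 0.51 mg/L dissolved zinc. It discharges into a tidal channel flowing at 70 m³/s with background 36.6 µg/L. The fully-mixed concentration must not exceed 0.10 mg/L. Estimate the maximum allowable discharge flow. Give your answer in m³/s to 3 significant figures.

10.8 m³/s

36.6 µg/L = 0.0366 mg/L.
Mass balance at complete mixing: C_std·(Q_w + Q_r) = Q_w·C_e + Q_r·C_b.
Rearranging, Q_w = Q_r·(C_std − C_b)/(C_e − C_std) = 70·(0.1 − 0.0366) / (0.51 − 0.1) = 10.82 m³/s.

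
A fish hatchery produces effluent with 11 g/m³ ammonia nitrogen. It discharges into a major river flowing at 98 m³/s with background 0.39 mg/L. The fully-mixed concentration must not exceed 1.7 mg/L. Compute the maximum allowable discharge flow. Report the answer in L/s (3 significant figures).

Mass balance at complete mixing: C_std·(Q_w + Q_r) = Q_w·C_e + Q_r·C_b.
Rearranging, Q_w = Q_r·(C_std − C_b)/(C_e − C_std) = 98·(1.7 − 0.39) / (11 − 1.7) = 13.8 m³/s.
= 1.38e+04 L/s.

13800 L/s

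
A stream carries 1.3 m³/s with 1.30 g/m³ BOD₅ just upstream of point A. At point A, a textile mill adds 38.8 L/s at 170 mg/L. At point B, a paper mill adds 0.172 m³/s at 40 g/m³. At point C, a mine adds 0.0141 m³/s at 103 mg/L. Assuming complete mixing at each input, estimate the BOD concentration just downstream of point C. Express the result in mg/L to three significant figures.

10.9 mg/L

38.8 L/s = 0.0388 m³/s.
After input A: C = (1.3·1.3 + 0.0388·170) / 1.339 = 6.189 mg/L.
After input B: C = (1.339·6.189 + 0.172·40) / 1.511 = 10.04 mg/L.
After input C: C = (1.511·10.04 + 0.0141·103) / 1.525 = 10.9 mg/L.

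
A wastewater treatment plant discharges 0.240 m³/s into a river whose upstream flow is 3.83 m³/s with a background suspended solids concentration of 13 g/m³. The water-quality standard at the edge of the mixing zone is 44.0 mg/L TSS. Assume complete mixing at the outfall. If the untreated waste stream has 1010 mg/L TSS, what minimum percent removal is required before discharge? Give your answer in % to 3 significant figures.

Mass balance: 44·4.07 = 0.24·Cₑ + 3.83·13.
Cₑ = (179.1 − 49.79) / 0.24 = 538.7 mg/L.
Required removal = 1 − 538.7/1010 = 46.66 %.

46.7 %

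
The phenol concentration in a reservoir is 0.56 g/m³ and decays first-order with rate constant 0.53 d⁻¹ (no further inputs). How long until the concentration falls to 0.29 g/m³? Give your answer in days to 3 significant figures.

t = ln(C₀/C)/k = ln(0.56/0.29)/0.53 = 0.6581/0.53 = 1.242 d.

1.24 d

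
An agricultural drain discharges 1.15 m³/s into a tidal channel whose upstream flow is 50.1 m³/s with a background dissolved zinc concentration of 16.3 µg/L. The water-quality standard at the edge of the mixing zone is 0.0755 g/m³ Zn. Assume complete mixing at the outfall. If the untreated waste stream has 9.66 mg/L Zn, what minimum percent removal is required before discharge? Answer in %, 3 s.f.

16.3 µg/L = 0.0163 mg/L.
Mass balance: 0.0755·51.25 = 1.15·Cₑ + 50.1·0.0163.
Cₑ = (3.869 − 0.8166) / 1.15 = 2.655 mg/L.
Required removal = 1 − 2.655/9.66 = 72.52 %.

72.5 %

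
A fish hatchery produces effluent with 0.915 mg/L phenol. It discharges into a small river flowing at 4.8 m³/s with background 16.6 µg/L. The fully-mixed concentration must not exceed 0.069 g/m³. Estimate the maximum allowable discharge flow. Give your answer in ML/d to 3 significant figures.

16.6 µg/L = 0.0166 mg/L.
Mass balance at complete mixing: C_std·(Q_w + Q_r) = Q_w·C_e + Q_r·C_b.
Rearranging, Q_w = Q_r·(C_std − C_b)/(C_e − C_std) = 4.8·(0.069 − 0.0166) / (0.915 − 0.069) = 0.2973 m³/s.
= 25.69 ML/d.

25.7 ML/d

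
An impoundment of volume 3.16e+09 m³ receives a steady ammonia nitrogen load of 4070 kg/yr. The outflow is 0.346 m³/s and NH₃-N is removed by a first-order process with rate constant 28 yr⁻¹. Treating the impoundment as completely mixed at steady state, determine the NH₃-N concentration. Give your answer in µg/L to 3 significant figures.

0.0460 µg/L

Outflow Q = 0.346 m³/s × 3.156e+07 s/yr = 1.092e+07 m³/yr.
Steady-state CSTR mass balance: W = Q·C + k·V·C, so C = W/(Q + kV).
Q + kV = 1.092e+07 + 28·3.16e+09 = 8.849e+10 m³/yr.
C = 4070/8.849e+10 = 4.599e-08 kg/m³ = 4.599e-05 mg/L = 0.04599 µg/L.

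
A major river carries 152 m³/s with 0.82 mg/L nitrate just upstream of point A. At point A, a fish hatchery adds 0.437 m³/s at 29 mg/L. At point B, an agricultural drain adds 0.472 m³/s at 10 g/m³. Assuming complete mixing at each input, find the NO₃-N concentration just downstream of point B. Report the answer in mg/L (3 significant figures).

After input A: C = (152·0.82 + 0.437·29) / 152.4 = 0.9008 mg/L.
After input B: C = (152.4·0.9008 + 0.472·10) / 152.9 = 0.9289 mg/L.

0.929 mg/L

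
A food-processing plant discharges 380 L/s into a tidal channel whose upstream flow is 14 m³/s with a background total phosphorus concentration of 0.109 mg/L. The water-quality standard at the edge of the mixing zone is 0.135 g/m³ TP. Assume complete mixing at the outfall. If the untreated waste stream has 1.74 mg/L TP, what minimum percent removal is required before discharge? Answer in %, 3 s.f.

380 L/s = 0.38 m³/s.
Mass balance: 0.135·14.38 = 0.38·Cₑ + 14·0.109.
Cₑ = (1.941 − 1.526) / 0.38 = 1.093 mg/L.
Required removal = 1 − 1.093/1.74 = 37.19 %.

37.2 %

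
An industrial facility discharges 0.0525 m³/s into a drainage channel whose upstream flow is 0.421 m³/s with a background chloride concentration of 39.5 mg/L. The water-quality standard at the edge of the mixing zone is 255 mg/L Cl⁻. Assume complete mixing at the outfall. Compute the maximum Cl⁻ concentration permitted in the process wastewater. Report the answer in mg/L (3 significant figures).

1980 mg/L

Mass balance: 255·0.4735 = 0.0525·Cₑ + 0.421·39.5.
Cₑ = (120.7 − 16.63) / 0.0525 = 1983 mg/L.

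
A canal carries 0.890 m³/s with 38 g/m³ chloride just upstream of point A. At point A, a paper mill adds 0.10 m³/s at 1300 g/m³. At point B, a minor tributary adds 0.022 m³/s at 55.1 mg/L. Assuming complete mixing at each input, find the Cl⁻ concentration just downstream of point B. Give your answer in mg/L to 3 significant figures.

163 mg/L

After input A: C = (0.89·38 + 0.1·1300) / 0.99 = 165.5 mg/L.
After input B: C = (0.99·165.5 + 0.022·55.1) / 1.012 = 163.1 mg/L.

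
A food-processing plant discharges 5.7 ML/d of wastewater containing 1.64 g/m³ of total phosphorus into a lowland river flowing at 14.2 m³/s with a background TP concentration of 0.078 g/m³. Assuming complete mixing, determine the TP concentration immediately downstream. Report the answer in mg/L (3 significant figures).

5.7 ML/d = 0.06597 m³/s.
Conservation of mass across the mixing zone: C = (0.06597·1.64 + 14.2·0.078) / (0.06597 + 14.2) = 1.216/14.27 = 0.08522 mg/L.

0.0852 mg/L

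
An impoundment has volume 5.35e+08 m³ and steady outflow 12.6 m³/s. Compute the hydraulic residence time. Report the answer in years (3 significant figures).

1.35 yr

Q = 12.6 m³/s × 3.156e+07 s/yr = 3.976e+08 m³/yr.
Hydraulic residence time τ = V/Q = 5.35e+08/3.976e+08 = 1.345 yr.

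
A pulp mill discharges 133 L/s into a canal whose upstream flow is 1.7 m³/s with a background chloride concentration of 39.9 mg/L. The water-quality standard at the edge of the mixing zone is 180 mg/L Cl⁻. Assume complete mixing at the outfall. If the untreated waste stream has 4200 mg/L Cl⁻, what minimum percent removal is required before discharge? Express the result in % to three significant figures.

53.1 %

133 L/s = 0.133 m³/s.
Mass balance: 180·1.833 = 0.133·Cₑ + 1.7·39.9.
Cₑ = (329.9 − 67.83) / 0.133 = 1971 mg/L.
Required removal = 1 − 1971/4200 = 53.08 %.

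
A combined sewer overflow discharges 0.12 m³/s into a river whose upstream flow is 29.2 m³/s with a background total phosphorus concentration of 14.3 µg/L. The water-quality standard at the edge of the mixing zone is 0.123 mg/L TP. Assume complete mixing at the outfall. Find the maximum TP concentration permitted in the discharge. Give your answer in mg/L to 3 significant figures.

26.6 mg/L

14.3 µg/L = 0.0143 mg/L.
Mass balance: 0.123·29.32 = 0.12·Cₑ + 29.2·0.0143.
Cₑ = (3.606 − 0.4176) / 0.12 = 26.57 mg/L.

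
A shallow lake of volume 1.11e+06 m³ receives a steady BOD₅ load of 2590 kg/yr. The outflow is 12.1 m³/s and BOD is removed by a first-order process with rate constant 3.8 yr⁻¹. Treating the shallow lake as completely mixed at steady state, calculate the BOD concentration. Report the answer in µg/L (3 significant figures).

6.71 µg/L

Outflow Q = 12.1 m³/s × 3.156e+07 s/yr = 3.818e+08 m³/yr.
Steady-state CSTR mass balance: W = Q·C + k·V·C, so C = W/(Q + kV).
Q + kV = 3.818e+08 + 3.8·1.11e+06 = 3.861e+08 m³/yr.
C = 2590/3.861e+08 = 6.709e-06 kg/m³ = 0.006709 mg/L = 6.709 µg/L.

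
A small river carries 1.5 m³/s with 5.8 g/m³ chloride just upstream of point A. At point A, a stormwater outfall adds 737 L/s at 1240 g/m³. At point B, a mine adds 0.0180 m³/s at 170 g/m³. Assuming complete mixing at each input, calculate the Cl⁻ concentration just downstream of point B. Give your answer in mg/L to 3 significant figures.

410 mg/L

737 L/s = 0.737 m³/s.
After input A: C = (1.5·5.8 + 0.737·1240) / 2.237 = 412.4 mg/L.
After input B: C = (2.237·412.4 + 0.018·170) / 2.255 = 410.5 mg/L.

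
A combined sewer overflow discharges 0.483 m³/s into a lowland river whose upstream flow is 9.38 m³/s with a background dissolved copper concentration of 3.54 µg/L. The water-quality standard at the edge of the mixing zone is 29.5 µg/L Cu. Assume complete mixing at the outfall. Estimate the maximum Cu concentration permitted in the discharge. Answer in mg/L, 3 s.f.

0.534 mg/L

3.54 µg/L = 0.00354 mg/L.
29.5 µg/L = 0.0295 mg/L.
Mass balance: 0.0295·9.863 = 0.483·Cₑ + 9.38·0.00354.
Cₑ = (0.291 − 0.03321) / 0.483 = 0.5337 mg/L.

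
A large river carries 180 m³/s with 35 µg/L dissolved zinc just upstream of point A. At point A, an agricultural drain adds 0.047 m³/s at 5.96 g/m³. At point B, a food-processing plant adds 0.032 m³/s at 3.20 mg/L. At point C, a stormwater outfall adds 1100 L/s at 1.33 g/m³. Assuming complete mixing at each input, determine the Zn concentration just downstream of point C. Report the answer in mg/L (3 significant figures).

35 µg/L = 0.035 mg/L.
After input A: C = (180·0.035 + 0.047·5.96) / 180 = 0.03655 mg/L.
After input B: C = (180·0.03655 + 0.032·3.2) / 180.1 = 0.03711 mg/L.
1100 L/s = 1.1 m³/s.
After input C: C = (180.1·0.03711 + 1.1·1.33) / 181.2 = 0.04496 mg/L.

0.0450 mg/L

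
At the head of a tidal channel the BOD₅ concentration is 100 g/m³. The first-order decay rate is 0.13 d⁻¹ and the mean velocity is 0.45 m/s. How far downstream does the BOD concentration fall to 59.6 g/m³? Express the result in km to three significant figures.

155 km

From C = C₀·e^(−kt), t = ln(C₀/C)/k = ln(100/59.6)/0.13 = 0.5175/0.13 = 3.981 d.
Distance = v·t = 0.45 m/s × 3.439e+05 s = 1.548e+05 m = 154.8 km.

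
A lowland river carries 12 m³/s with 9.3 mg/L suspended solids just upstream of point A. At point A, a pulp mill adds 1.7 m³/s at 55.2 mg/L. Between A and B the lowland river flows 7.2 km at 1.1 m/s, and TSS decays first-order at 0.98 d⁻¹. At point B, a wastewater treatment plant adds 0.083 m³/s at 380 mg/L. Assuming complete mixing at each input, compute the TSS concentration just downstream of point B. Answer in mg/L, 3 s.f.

16.1 mg/L

After input A: C = (12·9.3 + 1.7·55.2) / 13.7 = 15 mg/L.
Over the 7.2 km reach to input B (t = 6545 s = 0.07576 d), decay gives C = 15·exp(−0.98·0.07576) = 13.92 mg/L.
After input B: C = (13.7·13.92 + 0.083·380) / 13.78 = 16.13 mg/L.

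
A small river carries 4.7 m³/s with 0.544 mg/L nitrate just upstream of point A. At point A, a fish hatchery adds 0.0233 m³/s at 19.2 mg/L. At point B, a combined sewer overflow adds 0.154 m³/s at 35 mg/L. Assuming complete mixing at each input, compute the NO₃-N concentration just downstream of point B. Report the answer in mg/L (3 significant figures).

1.72 mg/L

After input A: C = (4.7·0.544 + 0.0233·19.2) / 4.723 = 0.636 mg/L.
After input B: C = (4.723·0.636 + 0.154·35) / 4.877 = 1.721 mg/L.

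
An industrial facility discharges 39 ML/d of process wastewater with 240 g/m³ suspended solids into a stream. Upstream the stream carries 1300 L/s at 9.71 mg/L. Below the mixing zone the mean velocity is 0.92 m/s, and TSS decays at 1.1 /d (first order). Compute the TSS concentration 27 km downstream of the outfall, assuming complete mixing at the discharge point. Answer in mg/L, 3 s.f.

47.5 mg/L

39 ML/d = 0.4514 m³/s.
1300 L/s = 1.3 m³/s.
After complete mixing, C₀ = (0.4514·240 + 1.3·9.71) / 1.751 = 69.06 mg/L.
Travel time t = 2.7e+04 m / 0.92 m/s = 2.935e+04 s = 0.3397 d.
C = 69.06·exp(−1.1·0.3397) = 69.06·0.6882 = 47.53 mg/L.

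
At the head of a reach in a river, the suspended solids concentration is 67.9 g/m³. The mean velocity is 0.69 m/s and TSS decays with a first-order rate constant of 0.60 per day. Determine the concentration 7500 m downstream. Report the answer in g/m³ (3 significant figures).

63.0 g/m³

Travel time t = 7500 m / 0.69 m/s = 7500/0.69 = 1.087e+04 s = 0.1258 d.
First-order decay: C = 67.9·exp(−0.60·0.1258) = 67.9·0.9273 = 62.96 g/m³.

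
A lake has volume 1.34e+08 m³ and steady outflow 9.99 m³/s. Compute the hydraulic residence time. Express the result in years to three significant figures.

Q = 9.99 m³/s × 3.156e+07 s/yr = 3.153e+08 m³/yr.
Hydraulic residence time τ = V/Q = 1.34e+08/3.153e+08 = 0.425 yr.

0.425 yr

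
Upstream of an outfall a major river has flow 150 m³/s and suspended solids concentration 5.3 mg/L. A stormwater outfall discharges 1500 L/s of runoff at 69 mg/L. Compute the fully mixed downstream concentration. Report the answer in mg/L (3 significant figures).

5.93 mg/L

1500 L/s = 1.5 m³/s.
By mass balance at complete mixing, C = (1.5·69 + 150·5.3) / (1.5 + 150) = 898.5/151.5 = 5.931 mg/L.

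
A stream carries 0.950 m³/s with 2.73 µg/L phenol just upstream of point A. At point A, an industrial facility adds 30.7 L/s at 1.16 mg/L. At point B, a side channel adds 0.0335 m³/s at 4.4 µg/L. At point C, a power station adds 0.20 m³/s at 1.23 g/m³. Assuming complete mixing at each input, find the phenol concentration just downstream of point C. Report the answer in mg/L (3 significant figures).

2.73 µg/L = 0.00273 mg/L.
30.7 L/s = 0.0307 m³/s.
After input A: C = (0.95·0.00273 + 0.0307·1.16) / 0.9807 = 0.03896 mg/L.
4.4 µg/L = 0.0044 mg/L.
After input B: C = (0.9807·0.03896 + 0.0335·0.0044) / 1.014 = 0.03782 mg/L.
After input C: C = (1.014·0.03782 + 0.2·1.23) / 1.214 = 0.2342 mg/L.

0.234 mg/L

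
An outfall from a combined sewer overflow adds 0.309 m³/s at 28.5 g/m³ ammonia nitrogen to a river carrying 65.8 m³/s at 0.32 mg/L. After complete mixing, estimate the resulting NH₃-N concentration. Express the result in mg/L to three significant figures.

0.452 mg/L

Flow-weighted mixing gives C = (0.309·28.5 + 65.8·0.32) / (0.309 + 65.8) = 29.86/66.11 = 0.4517 mg/L.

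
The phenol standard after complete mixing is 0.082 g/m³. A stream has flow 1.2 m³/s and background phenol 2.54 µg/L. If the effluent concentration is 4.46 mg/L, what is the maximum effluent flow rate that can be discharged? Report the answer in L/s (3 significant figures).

21.8 L/s

2.54 µg/L = 0.00254 mg/L.
Mass balance at complete mixing: C_std·(Q_w + Q_r) = Q_w·C_e + Q_r·C_b.
Rearranging, Q_w = Q_r·(C_std − C_b)/(C_e − C_std) = 1.2·(0.082 − 0.00254) / (4.46 − 0.082) = 0.02178 m³/s.
= 21.78 L/s.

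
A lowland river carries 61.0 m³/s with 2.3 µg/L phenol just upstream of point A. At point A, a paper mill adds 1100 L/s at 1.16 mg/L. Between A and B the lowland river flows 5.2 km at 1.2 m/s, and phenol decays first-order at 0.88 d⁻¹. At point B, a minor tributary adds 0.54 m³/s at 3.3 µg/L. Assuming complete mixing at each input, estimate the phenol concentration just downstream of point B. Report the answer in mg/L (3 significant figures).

2.3 µg/L = 0.0023 mg/L.
1100 L/s = 1.1 m³/s.
After input A: C = (61·0.0023 + 1.1·1.16) / 62.1 = 0.02281 mg/L.
Over the 5.2 km reach to input B (t = 4333 s = 0.05015 d), decay gives C = 0.02281·exp(−0.88·0.05015) = 0.02182 mg/L.
3.3 µg/L = 0.0033 mg/L.
After input B: C = (62.1·0.02182 + 0.54·0.0033) / 62.64 = 0.02166 mg/L.

0.0217 mg/L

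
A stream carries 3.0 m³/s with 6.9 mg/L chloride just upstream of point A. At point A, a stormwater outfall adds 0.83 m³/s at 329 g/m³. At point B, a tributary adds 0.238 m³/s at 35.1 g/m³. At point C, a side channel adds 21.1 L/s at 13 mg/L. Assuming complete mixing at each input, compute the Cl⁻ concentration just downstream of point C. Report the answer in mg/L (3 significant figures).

74.0 mg/L

After input A: C = (3·6.9 + 0.83·329) / 3.83 = 76.7 mg/L.
After input B: C = (3.83·76.7 + 0.238·35.1) / 4.068 = 74.27 mg/L.
21.1 L/s = 0.0211 m³/s.
After input C: C = (4.068·74.27 + 0.0211·13) / 4.089 = 73.95 mg/L.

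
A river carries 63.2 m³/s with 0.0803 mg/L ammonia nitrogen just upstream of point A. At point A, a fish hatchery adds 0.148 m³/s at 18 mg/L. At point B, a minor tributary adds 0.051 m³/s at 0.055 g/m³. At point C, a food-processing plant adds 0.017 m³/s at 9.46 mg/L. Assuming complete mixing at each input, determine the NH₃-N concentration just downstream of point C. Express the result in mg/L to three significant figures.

After input A: C = (63.2·0.0803 + 0.148·18) / 63.35 = 0.1222 mg/L.
After input B: C = (63.35·0.1222 + 0.051·0.055) / 63.4 = 0.1221 mg/L.
After input C: C = (63.4·0.1221 + 0.017·9.46) / 63.42 = 0.1246 mg/L.

0.125 mg/L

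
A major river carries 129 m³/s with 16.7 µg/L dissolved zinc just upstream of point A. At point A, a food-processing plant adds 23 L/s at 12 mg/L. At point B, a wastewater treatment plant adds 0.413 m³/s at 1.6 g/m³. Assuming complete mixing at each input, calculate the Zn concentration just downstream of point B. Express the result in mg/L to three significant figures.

16.7 µg/L = 0.0167 mg/L.
23 L/s = 0.023 m³/s.
After input A: C = (129·0.0167 + 0.023·12) / 129 = 0.01884 mg/L.
After input B: C = (129·0.01884 + 0.413·1.6) / 129.4 = 0.02388 mg/L.

0.0239 mg/L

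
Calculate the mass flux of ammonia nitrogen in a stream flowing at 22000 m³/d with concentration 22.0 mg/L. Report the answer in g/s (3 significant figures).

22000 m³/d = 0.2546 m³/s.
Mass flux = Q·C = 0.2546 m³/s × 22 g/m³ = 5.602 g/s.

5.60 g/s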